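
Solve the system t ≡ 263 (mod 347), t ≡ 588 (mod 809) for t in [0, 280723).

347⁻¹ mod 809: 347·408 ≡ 1 (mod 809), so 347⁻¹ ≡ 408.
t = 263 + 347·((588 − 263)·408 mod 809) = 263 + 347·733 = 254614.
Check: 254614 mod 347 = 263, 254614 mod 809 = 588. ✓

254614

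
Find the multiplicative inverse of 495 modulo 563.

356

563 = 1×495 + 68
495 = 7×68 + 19
68 = 3×19 + 11
19 = 1×11 + 8
11 = 1×8 + 3
8 = 2×3 + 2
3 = 1×2 + 1
2 = 2×1 + 0
gcd(495, 563) = 1, so the inverse exists.
Back-substitute for 1:
1 = 1×3 − 1×2
  = −1×8 + 3×3
  = 3×11 − 4×8
  = −4×19 + 7×11
  = 7×68 − 25×19
  = −25×495 + 182×68
  = 182×563 − 207×495
So 495⁻¹ ≡ −207 ≡ 356 (mod 563).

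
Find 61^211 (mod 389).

250

By square-and-multiply:
61^1 ≡ 61 (mod 389)
61^2 ≡ 61^2 = 3721 ≡ 220 (mod 389)
61^4 ≡ 220^2 = 48400 ≡ 164 (mod 389)
61^8 ≡ 164^2 = 26896 ≡ 55 (mod 389)
61^16 ≡ 55^2 = 3025 ≡ 302 (mod 389)
61^32 ≡ 302^2 = 91204 ≡ 178 (mod 389)
61^64 ≡ 178^2 = 31684 ≡ 175 (mod 389)
61^128 ≡ 175^2 = 30625 ≡ 283 (mod 389)
61^211 = 61^128 · 61^64 · 61^16 · 61^2 · 61^1 ≡ 283 · 175 · 302 · 220 · 61 (mod 389).
Accumulate the product:
283 · 175 = 49525 ≡ 122
122 · 302 = 36844 ≡ 278
278 · 220 = 61160 ≡ 87
87 · 61 = 5307 ≡ 250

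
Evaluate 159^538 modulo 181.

46

Compute successive squares:
538 in binary is 1000011010, i.e. 538 = 512 + 16 + 8 + 2.
159^1 ≡ 159 (mod 181)
159^2 ≡ 159^2 = 25281 ≡ 122 (mod 181)
159^4 ≡ 122^2 = 14884 ≡ 42 (mod 181)
159^8 ≡ 42^2 = 1764 ≡ 135 (mod 181)
159^16 ≡ 135^2 = 18225 ≡ 125 (mod 181)
159^32 ≡ 125^2 = 15625 ≡ 59 (mod 181)
159^64 ≡ 59^2 = 3481 ≡ 42 (mod 181)
159^128 ≡ 42^2 = 1764 ≡ 135 (mod 181)
159^256 ≡ 135^2 = 18225 ≡ 125 (mod 181)
159^512 ≡ 125^2 = 15625 ≡ 59 (mod 181)
159^538 = 159^512 × 159^16 × 159^8 × 159^2 ≡ 59 × 125 × 135 × 122 (mod 181).
Accumulate the product:
59 × 125 = 7375 ≡ 135
135 × 135 = 18225 ≡ 125
125 × 122 = 15250 ≡ 46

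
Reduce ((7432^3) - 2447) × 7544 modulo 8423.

(7432)^3 ≡ 1687 (mod 8423)
1687 - 2447 = -760 ≡ 7663 (mod 8423)
7663 × 7544 = 57809672 ≡ 2623 (mod 8423)

2623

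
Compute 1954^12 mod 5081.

1954^1 ≡ 1954 (mod 5081)
1954^2 ≡ 1954^2 = 3818116 ≡ 2285 (mod 5081)
1954^4 ≡ 2285^2 = 5221225 ≡ 3038 (mod 5081)
1954^8 ≡ 3038^2 = 9229444 ≡ 2348 (mod 5081)
1954^12 = 1954^8 · 1954^4 ≡ 2348 · 3038 (mod 5081).
2348 · 3038 = 7133224 ≡ 4581 (mod 5081).

4581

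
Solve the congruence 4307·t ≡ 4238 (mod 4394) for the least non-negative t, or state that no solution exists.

gcd(4307, 4394) = 1, so a unique solution mod 4394 exists.
4307⁻¹ ≡ 101 (mod 4394).
t ≡ 101·4238 ≡ 1820 (mod 4394).

1820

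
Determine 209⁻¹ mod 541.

497

541 = 2×209 + 123
209 = 1×123 + 86
123 = 1×86 + 37
86 = 2×37 + 12
37 = 3×12 + 1
12 = 12×1 + 0
gcd(209, 541) = 1, so the inverse exists.
Bézout: 1 = 17×541 − 44×209.
So 209⁻¹ ≡ −44 ≡ 497 (mod 541).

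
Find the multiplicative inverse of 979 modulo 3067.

Apply the Euclidean algorithm and back-substitute:
3067 = 3×979 + 130
979 = 7×130 + 69
130 = 1×69 + 61
69 = 1×61 + 8
61 = 7×8 + 5
8 = 1×5 + 3
5 = 1×3 + 2
3 = 1×2 + 1
2 = 2×1 + 0
gcd(979, 3067) = 1, so the inverse exists.
Bézout: 1 = −369×3067 + 1156×979.
So 979⁻¹ ≡ 1156 (mod 3067).

1156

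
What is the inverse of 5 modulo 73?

73 = 14·5 + 3
5 = 1·3 + 2
3 = 1·2 + 1
2 = 2·1 + 0
gcd(5, 73) = 1, so the inverse exists.
Bézout: 1 = 2·73 − 29·5.
So 5⁻¹ ≡ −29 ≡ 44 (mod 73).

44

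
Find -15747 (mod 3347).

-15747 = -5*3347 + 988, so -15747 ≡ 988 (mod 3347).

988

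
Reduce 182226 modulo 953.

203

182226 = 191×953 + 203, so 182226 ≡ 203 (mod 953).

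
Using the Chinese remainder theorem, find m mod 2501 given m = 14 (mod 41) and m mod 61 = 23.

1121

41⁻¹ mod 61: 41·3 ≡ 1 (mod 61), so 41⁻¹ ≡ 3.
m = 14 + 41·((23 − 14)·3 mod 61) = 14 + 41·27 = 1121.
Check: 1121 mod 41 = 14, 1121 mod 61 = 23. ✓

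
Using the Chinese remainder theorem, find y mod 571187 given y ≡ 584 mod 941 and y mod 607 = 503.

941⁻¹ mod 607: 941*209 ≡ 1 (mod 607), so 941⁻¹ ≡ 209.
y = 584 + 941*((503 − 584)*209 mod 607) = 584 + 941*67 = 63631.
Check: 63631 mod 941 = 584, 63631 mod 607 = 503. ✓

63631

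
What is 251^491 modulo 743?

491 in binary is 111101011, i.e. 491 = 256 + 128 + 64 + 32 + 8 + 2 + 1.
251^1 ≡ 251 (mod 743)
251^2 ≡ 251^2 = 63001 ≡ 589 (mod 743)
251^4 ≡ 589^2 = 346921 ≡ 683 (mod 743)
251^8 ≡ 683^2 = 466489 ≡ 628 (mod 743)
251^16 ≡ 628^2 = 394384 ≡ 594 (mod 743)
251^32 ≡ 594^2 = 352836 ≡ 654 (mod 743)
251^64 ≡ 654^2 = 427716 ≡ 491 (mod 743)
251^128 ≡ 491^2 = 241081 ≡ 349 (mod 743)
251^256 ≡ 349^2 = 121801 ≡ 692 (mod 743)
251^491 = 251^256 × 251^128 × 251^64 × 251^32 × 251^8 × 251^2 × 251^1 ≡ 692 × 349 × 491 × 654 × 628 × 589 × 251 (mod 743).
Accumulate the product:
692 × 349 = 241508 ≡ 33
33 × 491 = 16203 ≡ 600
600 × 654 = 392400 ≡ 96
96 × 628 = 60288 ≡ 105
105 × 589 = 61845 ≡ 176
176 × 251 = 44176 ≡ 339

339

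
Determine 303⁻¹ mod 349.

220

By the extended Euclidean algorithm:
349 = 1*303 + 46
303 = 6*46 + 27
46 = 1*27 + 19
27 = 1*19 + 8
19 = 2*8 + 3
8 = 2*3 + 2
3 = 1*2 + 1
2 = 2*1 + 0
gcd(303, 349) = 1, so the inverse exists.
Back-substitute for 1:
1 = 1*3 − 1*2
  = −1*8 + 3*3
  = 3*19 − 7*8
  = −7*27 + 10*19
  = 10*46 − 17*27
  = −17*303 + 112*46
  = 112*349 − 129*303
So 303⁻¹ ≡ −129 ≡ 220 (mod 349).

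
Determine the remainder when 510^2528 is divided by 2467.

460

2528 in binary is 100111100000, i.e. 2528 = 2048 + 256 + 128 + 64 + 32.
510^1 ≡ 510 (mod 2467)
510^2 ≡ 510^2 = 260100 ≡ 1065 (mod 2467)
510^4 ≡ 1065^2 = 1134225 ≡ 1872 (mod 2467)
510^8 ≡ 1872^2 = 3504384 ≡ 1244 (mod 2467)
510^16 ≡ 1244^2 = 1547536 ≡ 727 (mod 2467)
510^32 ≡ 727^2 = 528529 ≡ 591 (mod 2467)
510^64 ≡ 591^2 = 349281 ≡ 1434 (mod 2467)
510^128 ≡ 1434^2 = 2056356 ≡ 1345 (mod 2467)
510^256 ≡ 1345^2 = 1809025 ≡ 714 (mod 2467)
510^512 ≡ 714^2 = 509796 ≡ 1594 (mod 2467)
510^1024 ≡ 1594^2 = 2540836 ≡ 2293 (mod 2467)
510^2048 ≡ 2293^2 = 5257849 ≡ 672 (mod 2467)
510^2528 = 510^2048 × 510^256 × 510^128 × 510^64 × 510^32 ≡ 672 × 714 × 1345 × 1434 × 591 (mod 2467).
Accumulate the product:
672 × 714 = 479808 ≡ 1210
1210 × 1345 = 1627450 ≡ 1697
1697 × 1434 = 2433498 ≡ 1036
1036 × 591 = 612276 ≡ 460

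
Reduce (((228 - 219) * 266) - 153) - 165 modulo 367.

241

228 - 219 = 9
9 * 266 = 2394 ≡ 192 (mod 367)
192 - 153 = 39
39 - 165 = -126 ≡ 241 (mod 367)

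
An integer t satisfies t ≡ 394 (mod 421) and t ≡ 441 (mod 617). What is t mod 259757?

421⁻¹ mod 617: 421×532 ≡ 1 (mod 617), so 421⁻¹ ≡ 532.
t = 394 + 421×((441 − 394)×532 mod 617) = 394 + 421×324 = 136798.

136798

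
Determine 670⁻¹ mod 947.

Apply the Euclidean algorithm and back-substitute:
947 = 1·670 + 277
670 = 2·277 + 116
277 = 2·116 + 45
116 = 2·45 + 26
45 = 1·26 + 19
26 = 1·19 + 7
19 = 2·7 + 5
7 = 1·5 + 2
5 = 2·2 + 1
2 = 2·1 + 0
gcd(670, 947) = 1, so the inverse exists.
Bézout: 1 = 283·947 − 400·670.
So 670⁻¹ ≡ −400 ≡ 547 (mod 947).

547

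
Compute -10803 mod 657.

-10803 = -17×657 + 366, so -10803 ≡ 366 (mod 657).

366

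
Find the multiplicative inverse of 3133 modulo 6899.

6899 = 2·3133 + 633
3133 = 4·633 + 601
633 = 1·601 + 32
601 = 18·32 + 25
32 = 1·25 + 7
25 = 3·7 + 4
7 = 1·4 + 3
4 = 1·3 + 1
3 = 3·1 + 0
gcd(3133, 6899) = 1, so the inverse exists.
Bézout: 1 = −881·6899 + 1940·3133.
So 3133⁻¹ ≡ 1940 (mod 6899).

1940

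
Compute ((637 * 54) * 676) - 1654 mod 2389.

637 * 54 = 34398 ≡ 952 (mod 2389)
952 * 676 = 643552 ≡ 911 (mod 2389)
911 - 1654 = -743 ≡ 1646 (mod 2389)

1646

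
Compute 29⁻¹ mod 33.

33 = 1×29 + 4
29 = 7×4 + 1
4 = 4×1 + 0
gcd(29, 33) = 1, so the inverse exists.
Back-substitute for 1:
1 = 1×29 − 7×4
  = −7×33 + 8×29
So 29⁻¹ ≡ 8 (mod 33).

8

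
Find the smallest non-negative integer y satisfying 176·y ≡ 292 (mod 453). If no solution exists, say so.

362

gcd(176, 453) = 1, so a unique solution mod 453 exists.
176⁻¹ ≡ 296 (mod 453).
y ≡ 296·292 ≡ 362 (mod 453).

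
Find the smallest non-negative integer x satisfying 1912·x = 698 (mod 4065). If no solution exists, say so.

1799

gcd(1912, 4065) = 1, so a unique solution mod 4065 exists.
1912⁻¹ ≡ 253 (mod 4065).
x ≡ 253·698 ≡ 1799 (mod 4065).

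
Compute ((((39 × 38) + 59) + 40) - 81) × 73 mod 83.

23

39 × 38 = 1482 ≡ 71 (mod 83)
71 + 59 = 130 ≡ 47 (mod 83)
47 + 40 = 87 ≡ 4 (mod 83)
4 - 81 = -77 ≡ 6 (mod 83)
6 × 73 = 438 ≡ 23 (mod 83)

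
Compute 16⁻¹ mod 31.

2

31 = 1*16 + 15
16 = 1*15 + 1
15 = 15*1 + 0
gcd(16, 31) = 1, so the inverse exists.
Back-substitute for 1:
1 = 1*16 − 1*15
  = −1*31 + 2*16
So 16⁻¹ ≡ 2 (mod 31).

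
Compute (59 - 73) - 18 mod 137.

59 - 73 = -14 ≡ 123 (mod 137)
123 - 18 = 105

105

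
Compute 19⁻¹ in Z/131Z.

Apply the Euclidean algorithm and back-substitute:
131 = 6*19 + 17
19 = 1*17 + 2
17 = 8*2 + 1
2 = 2*1 + 0
gcd(19, 131) = 1, so the inverse exists.
Bézout: 1 = 9*131 − 62*19.
So 19⁻¹ ≡ −62 ≡ 69 (mod 131).

69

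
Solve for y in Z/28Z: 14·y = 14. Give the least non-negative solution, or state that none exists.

gcd(14, 28) = 14, and 14 | 14, so solutions exist.
Divide through by 14: 1·y = 1 (mod 2).
1⁻¹ ≡ 1 (mod 2).
y ≡ 1·1 ≡ 1 (mod 2).
The smallest non-negative solution is y = 1.

1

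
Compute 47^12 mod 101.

12 in binary is 1100, i.e. 12 = 8 + 4.
47^1 ≡ 47 (mod 101)
47^2 ≡ 47^2 = 2209 ≡ 88 (mod 101)
47^4 ≡ 88^2 = 7744 ≡ 68 (mod 101)
47^8 ≡ 68^2 = 4624 ≡ 79 (mod 101)
47^12 = 47^8 * 47^4 ≡ 79 * 68 (mod 101).
79 * 68 = 5372 ≡ 19 (mod 101).

19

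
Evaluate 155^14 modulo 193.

18

Compute successive squares:
155^1 ≡ 155 (mod 193)
155^2 ≡ 155^2 = 24025 ≡ 93 (mod 193)
155^4 ≡ 93^2 = 8649 ≡ 157 (mod 193)
155^8 ≡ 157^2 = 24649 ≡ 138 (mod 193)
155^14 = 155^8 * 155^4 * 155^2 ≡ 138 * 157 * 93 (mod 193).
Accumulate the product:
138 * 157 = 21666 ≡ 50
50 * 93 = 4650 ≡ 18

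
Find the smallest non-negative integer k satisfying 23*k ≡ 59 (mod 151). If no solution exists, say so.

147

gcd(23, 151) = 1, so a unique solution mod 151 exists.
23⁻¹ ≡ 46 (mod 151).
k ≡ 46*59 ≡ 147 (mod 151).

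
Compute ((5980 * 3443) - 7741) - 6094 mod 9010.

5980 * 3443 = 20589140 ≡ 1290 (mod 9010)
1290 - 7741 = -6451 ≡ 2559 (mod 9010)
2559 - 6094 = -3535 ≡ 5475 (mod 9010)

5475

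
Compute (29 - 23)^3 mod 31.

29 - 23 = 6
(6)^3 ≡ 30 (mod 31)

30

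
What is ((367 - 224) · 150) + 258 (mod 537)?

228

367 - 224 = 143
143 · 150 = 21450 ≡ 507 (mod 537)
507 + 258 = 765 ≡ 228 (mod 537)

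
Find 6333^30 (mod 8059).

By square-and-multiply:
30 in binary is 11110, i.e. 30 = 16 + 8 + 4 + 2.
6333^1 ≡ 6333 (mod 8059)
6333^2 ≡ 6333^2 = 40106889 ≡ 5305 (mod 8059)
6333^4 ≡ 5305^2 = 28143025 ≡ 997 (mod 8059)
6333^8 ≡ 997^2 = 994009 ≡ 2752 (mod 8059)
6333^16 ≡ 2752^2 = 7573504 ≡ 6103 (mod 8059)
6333^30 = 6333^16 · 6333^8 · 6333^4 · 6333^2 ≡ 6103 · 2752 · 997 · 5305 (mod 8059).
Accumulate the product:
6103 · 2752 = 16795456 ≡ 500
500 · 997 = 498500 ≡ 6901
6901 · 5305 = 36609805 ≡ 5827

5827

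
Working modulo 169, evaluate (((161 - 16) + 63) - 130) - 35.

161 - 16 = 145
145 + 63 = 208 ≡ 39 (mod 169)
39 - 130 = -91 ≡ 78 (mod 169)
78 - 35 = 43

43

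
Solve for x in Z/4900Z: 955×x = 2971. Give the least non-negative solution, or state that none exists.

gcd(955, 4900) = 5, and 5 does not divide 2971.
So the congruence has no solution.

no solution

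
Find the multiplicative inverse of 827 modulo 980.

743

Apply the Euclidean algorithm and back-substitute:
980 = 1×827 + 153
827 = 5×153 + 62
153 = 2×62 + 29
62 = 2×29 + 4
29 = 7×4 + 1
4 = 4×1 + 0
gcd(827, 980) = 1, so the inverse exists.
Back-substitute for 1:
1 = 1×29 − 7×4
  = −7×62 + 15×29
  = 15×153 − 37×62
  = −37×827 + 200×153
  = 200×980 − 237×827
So 827⁻¹ ≡ −237 ≡ 743 (mod 980).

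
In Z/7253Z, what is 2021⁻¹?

7253 = 3·2021 + 1190
2021 = 1·1190 + 831
1190 = 1·831 + 359
831 = 2·359 + 113
359 = 3·113 + 20
113 = 5·20 + 13
20 = 1·13 + 7
13 = 1·7 + 6
7 = 1·6 + 1
6 = 6·1 + 0
gcd(2021, 7253) = 1, so the inverse exists.
Bézout: 1 = 304·7253 − 1091·2021.
So 2021⁻¹ ≡ −1091 ≡ 6162 (mod 7253).

6162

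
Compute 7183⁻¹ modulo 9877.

6581

By the extended Euclidean algorithm:
9877 = 1×7183 + 2694
7183 = 2×2694 + 1795
2694 = 1×1795 + 899
1795 = 1×899 + 896
899 = 1×896 + 3
896 = 298×3 + 2
3 = 1×2 + 1
2 = 2×1 + 0
gcd(7183, 9877) = 1, so the inverse exists.
Back-substitute for 1:
1 = 1×3 − 1×2
  = −1×896 + 299×3
  = 299×899 − 300×896
  = −300×1795 + 599×899
  = 599×2694 − 899×1795
  = −899×7183 + 2397×2694
  = 2397×9877 − 3296×7183
So 7183⁻¹ ≡ −3296 ≡ 6581 (mod 9877).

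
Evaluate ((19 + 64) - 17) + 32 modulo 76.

22

19 + 64 = 83 ≡ 7 (mod 76)
7 - 17 = -10 ≡ 66 (mod 76)
66 + 32 = 98 ≡ 22 (mod 76)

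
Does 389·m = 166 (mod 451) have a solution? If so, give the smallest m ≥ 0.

201

gcd(389, 451) = 1, so a unique solution mod 451 exists.
389⁻¹ ≡ 80 (mod 451).
m ≡ 80·166 ≡ 201 (mod 451).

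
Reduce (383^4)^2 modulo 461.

(383)^4 ≡ 444 (mod 461)
(444)^2 ≡ 289 (mod 461)

289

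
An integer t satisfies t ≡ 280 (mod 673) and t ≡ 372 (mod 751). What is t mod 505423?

362354

673⁻¹ mod 751: 673·414 ≡ 1 (mod 751), so 673⁻¹ ≡ 414.
t = 280 + 673·((372 − 280)·414 mod 751) = 280 + 673·538 = 362354.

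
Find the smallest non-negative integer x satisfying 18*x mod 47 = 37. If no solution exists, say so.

36

gcd(18, 47) = 1, so a unique solution mod 47 exists.
18⁻¹ ≡ 34 (mod 47).
x ≡ 34*37 ≡ 36 (mod 47).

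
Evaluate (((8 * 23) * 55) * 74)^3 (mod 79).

69

8 * 23 = 184 ≡ 26 (mod 79)
26 * 55 = 1430 ≡ 8 (mod 79)
8 * 74 = 592 ≡ 39 (mod 79)
(39)^3 ≡ 69 (mod 79)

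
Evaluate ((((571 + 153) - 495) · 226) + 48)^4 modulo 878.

571 + 153 = 724
724 - 495 = 229
229 · 226 = 51754 ≡ 830 (mod 878)
830 + 48 = 878 ≡ 0 (mod 878)
(0)^4 ≡ 0 (mod 878)

0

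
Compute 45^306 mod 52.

25

Compute successive squares:
45^1 ≡ 45 (mod 52)
45^2 ≡ 45^2 = 2025 ≡ 49 (mod 52)
45^4 ≡ 49^2 = 2401 ≡ 9 (mod 52)
45^8 ≡ 9^2 = 81 ≡ 29 (mod 52)
45^16 ≡ 29^2 = 841 ≡ 9 (mod 52)
45^32 ≡ 9^2 = 81 ≡ 29 (mod 52)
45^64 ≡ 29^2 = 841 ≡ 9 (mod 52)
45^128 ≡ 9^2 = 81 ≡ 29 (mod 52)
45^256 ≡ 29^2 = 841 ≡ 9 (mod 52)
45^306 = 45^256 * 45^32 * 45^16 * 45^2 ≡ 9 * 29 * 9 * 49 (mod 52).
Accumulate the product:
9 * 29 = 261 ≡ 1
1 * 9 = 9
9 * 49 = 441 ≡ 25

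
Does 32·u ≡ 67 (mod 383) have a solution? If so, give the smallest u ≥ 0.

38

gcd(32, 383) = 1, so a unique solution mod 383 exists.
32⁻¹ ≡ 12 (mod 383).
u ≡ 12·67 ≡ 38 (mod 383).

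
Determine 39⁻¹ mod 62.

35

62 = 1·39 + 23
39 = 1·23 + 16
23 = 1·16 + 7
16 = 2·7 + 2
7 = 3·2 + 1
2 = 2·1 + 0
gcd(39, 62) = 1, so the inverse exists.
Bézout: 1 = 17·62 − 27·39.
So 39⁻¹ ≡ −27 ≡ 35 (mod 62).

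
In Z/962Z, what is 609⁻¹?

By the extended Euclidean algorithm:
962 = 1×609 + 353
609 = 1×353 + 256
353 = 1×256 + 97
256 = 2×97 + 62
97 = 1×62 + 35
62 = 1×35 + 27
35 = 1×27 + 8
27 = 3×8 + 3
8 = 2×3 + 2
3 = 1×2 + 1
2 = 2×1 + 0
gcd(609, 962) = 1, so the inverse exists.
Back-substitute for 1:
1 = 1×3 − 1×2
  = −1×8 + 3×3
  = 3×27 − 10×8
  = −10×35 + 13×27
  = 13×62 − 23×35
  = −23×97 + 36×62
  = 36×256 − 95×97
  = −95×353 + 131×256
  = 131×609 − 226×353
  = −226×962 + 357×609
So 609⁻¹ ≡ 357 (mod 962).

357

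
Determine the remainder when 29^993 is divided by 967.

265

29^1 ≡ 29 (mod 967)
29^2 ≡ 29^2 = 841 (mod 967)
29^4 ≡ 841^2 = 707281 ≡ 404 (mod 967)
29^8 ≡ 404^2 = 163216 ≡ 760 (mod 967)
29^16 ≡ 760^2 = 577600 ≡ 301 (mod 967)
29^32 ≡ 301^2 = 90601 ≡ 670 (mod 967)
29^64 ≡ 670^2 = 448900 ≡ 212 (mod 967)
29^128 ≡ 212^2 = 44944 ≡ 462 (mod 967)
29^256 ≡ 462^2 = 213444 ≡ 704 (mod 967)
29^512 ≡ 704^2 = 495616 ≡ 512 (mod 967)
29^993 = 29^512 * 29^256 * 29^128 * 29^64 * 29^32 * 29^1 ≡ 512 * 704 * 462 * 212 * 670 * 29 (mod 967).
Accumulate the product:
512 * 704 = 360448 ≡ 724
724 * 462 = 334488 ≡ 873
873 * 212 = 185076 ≡ 379
379 * 670 = 253930 ≡ 576
576 * 29 = 16704 ≡ 265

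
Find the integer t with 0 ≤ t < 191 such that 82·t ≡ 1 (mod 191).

Apply the Euclidean algorithm and back-substitute:
191 = 2·82 + 27
82 = 3·27 + 1
27 = 27·1 + 0
gcd(82, 191) = 1, so the inverse exists.
Back-substitute for 1:
1 = 1·82 − 3·27
  = −3·191 + 7·82
So 82⁻¹ ≡ 7 (mod 191).

7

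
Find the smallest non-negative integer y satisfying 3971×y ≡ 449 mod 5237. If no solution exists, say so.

gcd(3971, 5237) = 1, so a unique solution mod 5237 exists.
3971⁻¹ ≡ 666 (mod 5237).
y ≡ 666×449 ≡ 525 (mod 5237).

525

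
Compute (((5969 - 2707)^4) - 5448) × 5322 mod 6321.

1788

5969 - 2707 = 3262
(3262)^4 ≡ 49 (mod 6321)
49 - 5448 = -5399 ≡ 922 (mod 6321)
922 × 5322 = 4906884 ≡ 1788 (mod 6321)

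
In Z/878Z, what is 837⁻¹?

621

Apply the Euclidean algorithm and back-substitute:
878 = 1*837 + 41
837 = 20*41 + 17
41 = 2*17 + 7
17 = 2*7 + 3
7 = 2*3 + 1
3 = 3*1 + 0
gcd(837, 878) = 1, so the inverse exists.
Bézout: 1 = 245*878 − 257*837.
So 837⁻¹ ≡ −257 ≡ 621 (mod 878).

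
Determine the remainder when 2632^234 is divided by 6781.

Compute successive squares:
2632^1 ≡ 2632 (mod 6781)
2632^2 ≡ 2632^2 = 6927424 ≡ 4023 (mod 6781)
2632^4 ≡ 4023^2 = 16184529 ≡ 5063 (mod 6781)
2632^8 ≡ 5063^2 = 25633969 ≡ 1789 (mod 6781)
2632^16 ≡ 1789^2 = 3200521 ≡ 6670 (mod 6781)
2632^32 ≡ 6670^2 = 44488900 ≡ 5540 (mod 6781)
2632^64 ≡ 5540^2 = 30691600 ≡ 794 (mod 6781)
2632^128 ≡ 794^2 = 630436 ≡ 6584 (mod 6781)
2632^234 = 2632^128 × 2632^64 × 2632^32 × 2632^8 × 2632^2 ≡ 6584 × 794 × 5540 × 1789 × 4023 (mod 6781).
Accumulate the product:
6584 × 794 = 5227696 ≡ 6326
6326 × 5540 = 35046040 ≡ 1832
1832 × 1789 = 3277448 ≡ 2225
2225 × 4023 = 8951175 ≡ 255

255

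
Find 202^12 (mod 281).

Compute successive squares:
202^1 ≡ 202 (mod 281)
202^2 ≡ 202^2 = 40804 ≡ 59 (mod 281)
202^4 ≡ 59^2 = 3481 ≡ 109 (mod 281)
202^8 ≡ 109^2 = 11881 ≡ 79 (mod 281)
202^12 = 202^8 · 202^4 ≡ 79 · 109 (mod 281).
79 · 109 = 8611 ≡ 181 (mod 281).

181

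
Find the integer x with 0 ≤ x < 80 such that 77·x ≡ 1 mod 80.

53

By the extended Euclidean algorithm:
80 = 1·77 + 3
77 = 25·3 + 2
3 = 1·2 + 1
2 = 2·1 + 0
gcd(77, 80) = 1, so the inverse exists.
Bézout: 1 = 26·80 − 27·77.
So 77⁻¹ ≡ −27 ≡ 53 (mod 80).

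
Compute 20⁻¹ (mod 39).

Apply the Euclidean algorithm and back-substitute:
39 = 1·20 + 19
20 = 1·19 + 1
19 = 19·1 + 0
gcd(20, 39) = 1, so the inverse exists.
Bézout: 1 = −1·39 + 2·20.
So 20⁻¹ ≡ 2 (mod 39).

2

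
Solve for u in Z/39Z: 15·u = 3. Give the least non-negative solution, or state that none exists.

8

gcd(15, 39) = 3, and 3 | 3, so solutions exist.
Divide through by 3: 5·u ≡ 1 (mod 13).
5⁻¹ ≡ 8 (mod 13).
u ≡ 8·1 ≡ 8 (mod 13).
The smallest non-negative solution is u = 8.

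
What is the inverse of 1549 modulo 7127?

888

Apply the Euclidean algorithm and back-substitute:
7127 = 4·1549 + 931
1549 = 1·931 + 618
931 = 1·618 + 313
618 = 1·313 + 305
313 = 1·305 + 8
305 = 38·8 + 1
8 = 8·1 + 0
gcd(1549, 7127) = 1, so the inverse exists.
Back-substitute for 1:
1 = 1·305 − 38·8
  = −38·313 + 39·305
  = 39·618 − 77·313
  = −77·931 + 116·618
  = 116·1549 − 193·931
  = −193·7127 + 888·1549
So 1549⁻¹ ≡ 888 (mod 7127).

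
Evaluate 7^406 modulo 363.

406 in binary is 110010110, i.e. 406 = 256 + 128 + 16 + 4 + 2.
7^1 ≡ 7 (mod 363)
7^2 ≡ 7^2 = 49 (mod 363)
7^4 ≡ 49^2 = 2401 ≡ 223 (mod 363)
7^8 ≡ 223^2 = 49729 ≡ 361 (mod 363)
7^16 ≡ 361^2 = 130321 ≡ 4 (mod 363)
7^32 ≡ 4^2 = 16 (mod 363)
7^64 ≡ 16^2 = 256 (mod 363)
7^128 ≡ 256^2 = 65536 ≡ 196 (mod 363)
7^256 ≡ 196^2 = 38416 ≡ 301 (mod 363)
7^406 = 7^256 · 7^128 · 7^16 · 7^4 · 7^2 ≡ 301 · 196 · 4 · 223 · 49 (mod 363).
Accumulate the product:
301 · 196 = 58996 ≡ 190
190 · 4 = 760 ≡ 34
34 · 223 = 7582 ≡ 322
322 · 49 = 15778 ≡ 169

169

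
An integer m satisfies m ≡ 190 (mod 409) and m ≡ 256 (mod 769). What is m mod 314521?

309394

409⁻¹ mod 769: 409·361 ≡ 1 (mod 769), so 409⁻¹ ≡ 361.
m = 190 + 409·((256 − 190)·361 mod 769) = 190 + 409·756 = 309394.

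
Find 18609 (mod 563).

18609 = 33·563 + 30, so 18609 ≡ 30 (mod 563).

30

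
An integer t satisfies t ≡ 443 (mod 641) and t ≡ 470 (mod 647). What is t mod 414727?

641⁻¹ mod 647: 641·539 ≡ 1 (mod 647), so 641⁻¹ ≡ 539.
t = 443 + 641·((470 − 443)·539 mod 647) = 443 + 641·319 = 204922.
Check: 204922 mod 641 = 443, 204922 mod 647 = 470. ✓

204922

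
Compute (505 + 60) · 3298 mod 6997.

2168

505 + 60 = 565
565 · 3298 = 1863370 ≡ 2168 (mod 6997)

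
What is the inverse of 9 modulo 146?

By the extended Euclidean algorithm:
146 = 16*9 + 2
9 = 4*2 + 1
2 = 2*1 + 0
gcd(9, 146) = 1, so the inverse exists.
Back-substitute for 1:
1 = 1*9 − 4*2
  = −4*146 + 65*9
So 9⁻¹ ≡ 65 (mod 146).

65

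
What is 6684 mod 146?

6684 = 45·146 + 114, so 6684 ≡ 114 (mod 146).

114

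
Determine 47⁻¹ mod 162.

131

162 = 3×47 + 21
47 = 2×21 + 5
21 = 4×5 + 1
5 = 5×1 + 0
gcd(47, 162) = 1, so the inverse exists.
Back-substitute for 1:
1 = 1×21 − 4×5
  = −4×47 + 9×21
  = 9×162 − 31×47
So 47⁻¹ ≡ −31 ≡ 131 (mod 162).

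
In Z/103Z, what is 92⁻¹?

28

103 = 1×92 + 11
92 = 8×11 + 4
11 = 2×4 + 3
4 = 1×3 + 1
3 = 3×1 + 0
gcd(92, 103) = 1, so the inverse exists.
Bézout: 1 = −25×103 + 28×92.
So 92⁻¹ ≡ 28 (mod 103).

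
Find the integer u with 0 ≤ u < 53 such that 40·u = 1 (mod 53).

4

53 = 1*40 + 13
40 = 3*13 + 1
13 = 13*1 + 0
gcd(40, 53) = 1, so the inverse exists.
Back-substitute for 1:
1 = 1*40 − 3*13
  = −3*53 + 4*40
So 40⁻¹ ≡ 4 (mod 53).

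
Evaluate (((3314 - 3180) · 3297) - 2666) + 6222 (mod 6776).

4914

3314 - 3180 = 134
134 · 3297 = 441798 ≡ 1358 (mod 6776)
1358 - 2666 = -1308 ≡ 5468 (mod 6776)
5468 + 6222 = 11690 ≡ 4914 (mod 6776)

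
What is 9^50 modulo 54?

27

Compute successive squares:
50 in binary is 110010, i.e. 50 = 32 + 16 + 2.
9^1 ≡ 9 (mod 54)
9^2 ≡ 9^2 = 81 ≡ 27 (mod 54)
9^4 ≡ 27^2 = 729 ≡ 27 (mod 54)
9^8 ≡ 27^2 = 729 ≡ 27 (mod 54)
9^16 ≡ 27^2 = 729 ≡ 27 (mod 54)
9^32 ≡ 27^2 = 729 ≡ 27 (mod 54)
9^50 = 9^32 × 9^16 × 9^2 ≡ 27 × 27 × 27 (mod 54).
Accumulate the product:
27 × 27 = 729 ≡ 27
27 × 27 = 729 ≡ 27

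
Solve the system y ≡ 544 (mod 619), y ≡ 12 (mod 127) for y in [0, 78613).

619⁻¹ mod 127: 619·119 ≡ 1 (mod 127), so 619⁻¹ ≡ 119.
y = 544 + 619·((12 − 544)·119 mod 127) = 544 + 619·65 = 40779.

40779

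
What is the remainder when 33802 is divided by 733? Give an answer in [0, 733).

33802 = 46·733 + 84, so 33802 ≡ 84 (mod 733).

84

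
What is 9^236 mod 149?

9^1 ≡ 9 (mod 149)
9^2 ≡ 9^2 = 81 (mod 149)
9^4 ≡ 81^2 = 6561 ≡ 5 (mod 149)
9^8 ≡ 5^2 = 25 (mod 149)
9^16 ≡ 25^2 = 625 ≡ 29 (mod 149)
9^32 ≡ 29^2 = 841 ≡ 96 (mod 149)
9^64 ≡ 96^2 = 9216 ≡ 127 (mod 149)
9^128 ≡ 127^2 = 16129 ≡ 37 (mod 149)
9^236 = 9^128 * 9^64 * 9^32 * 9^8 * 9^4 ≡ 37 * 127 * 96 * 25 * 5 (mod 149).
Accumulate the product:
37 * 127 = 4699 ≡ 80
80 * 96 = 7680 ≡ 81
81 * 25 = 2025 ≡ 88
88 * 5 = 440 ≡ 142

142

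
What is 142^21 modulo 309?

145

By square-and-multiply:
21 in binary is 10101, i.e. 21 = 16 + 4 + 1.
142^1 ≡ 142 (mod 309)
142^2 ≡ 142^2 = 20164 ≡ 79 (mod 309)
142^4 ≡ 79^2 = 6241 ≡ 61 (mod 309)
142^8 ≡ 61^2 = 3721 ≡ 13 (mod 309)
142^16 ≡ 13^2 = 169 (mod 309)
142^21 = 142^16 × 142^4 × 142^1 ≡ 169 × 61 × 142 (mod 309).
Accumulate the product:
169 × 61 = 10309 ≡ 112
112 × 142 = 15904 ≡ 145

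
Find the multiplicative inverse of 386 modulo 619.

Apply the Euclidean algorithm and back-substitute:
619 = 1×386 + 233
386 = 1×233 + 153
233 = 1×153 + 80
153 = 1×80 + 73
80 = 1×73 + 7
73 = 10×7 + 3
7 = 2×3 + 1
3 = 3×1 + 0
gcd(386, 619) = 1, so the inverse exists.
Back-substitute for 1:
1 = 1×7 − 2×3
  = −2×73 + 21×7
  = 21×80 − 23×73
  = −23×153 + 44×80
  = 44×233 − 67×153
  = −67×386 + 111×233
  = 111×619 − 178×386
So 386⁻¹ ≡ −178 ≡ 441 (mod 619).

441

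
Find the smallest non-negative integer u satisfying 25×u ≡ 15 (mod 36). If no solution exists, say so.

15

gcd(25, 36) = 1, so a unique solution mod 36 exists.
25⁻¹ ≡ 13 (mod 36).
u ≡ 13×15 ≡ 15 (mod 36).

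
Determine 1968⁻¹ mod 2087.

1859

2087 = 1×1968 + 119
1968 = 16×119 + 64
119 = 1×64 + 55
64 = 1×55 + 9
55 = 6×9 + 1
9 = 9×1 + 0
gcd(1968, 2087) = 1, so the inverse exists.
Back-substitute for 1:
1 = 1×55 − 6×9
  = −6×64 + 7×55
  = 7×119 − 13×64
  = −13×1968 + 215×119
  = 215×2087 − 228×1968
So 1968⁻¹ ≡ −228 ≡ 1859 (mod 2087).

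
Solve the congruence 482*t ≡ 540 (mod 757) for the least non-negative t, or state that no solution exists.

466

gcd(482, 757) = 1, so a unique solution mod 757 exists.
482⁻¹ ≡ 256 (mod 757).
t ≡ 256*540 ≡ 466 (mod 757).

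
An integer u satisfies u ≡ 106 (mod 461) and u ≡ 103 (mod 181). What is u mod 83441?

461⁻¹ mod 181: 461·64 ≡ 1 (mod 181), so 461⁻¹ ≡ 64.
u = 106 + 461·((103 − 106)·64 mod 181) = 106 + 461·170 = 78476.

78476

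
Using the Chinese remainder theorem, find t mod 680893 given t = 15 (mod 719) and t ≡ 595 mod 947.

719⁻¹ mod 947: 719·893 ≡ 1 (mod 947), so 719⁻¹ ≡ 893.
t = 15 + 719·((595 − 15)·893 mod 947) = 15 + 719·878 = 631297.
Check: 631297 mod 719 = 15, 631297 mod 947 = 595. ✓

631297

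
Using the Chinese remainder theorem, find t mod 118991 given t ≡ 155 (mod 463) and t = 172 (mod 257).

79328

463⁻¹ mod 257: 463×131 ≡ 1 (mod 257), so 463⁻¹ ≡ 131.
t = 155 + 463×((172 − 155)×131 mod 257) = 155 + 463×171 = 79328.
Check: 79328 mod 463 = 155, 79328 mod 257 = 172. ✓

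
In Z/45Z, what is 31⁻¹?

45 = 1·31 + 14
31 = 2·14 + 3
14 = 4·3 + 2
3 = 1·2 + 1
2 = 2·1 + 0
gcd(31, 45) = 1, so the inverse exists.
Back-substitute for 1:
1 = 1·3 − 1·2
  = −1·14 + 5·3
  = 5·31 − 11·14
  = −11·45 + 16·31
So 31⁻¹ ≡ 16 (mod 45).

16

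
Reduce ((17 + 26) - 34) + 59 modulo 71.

17 + 26 = 43
43 - 34 = 9
9 + 59 = 68

68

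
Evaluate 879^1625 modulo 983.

By square-and-multiply:
1625 in binary is 11001011001, i.e. 1625 = 1024 + 512 + 64 + 16 + 8 + 1.
879^1 ≡ 879 (mod 983)
879^2 ≡ 879^2 = 772641 ≡ 3 (mod 983)
879^4 ≡ 3^2 = 9 (mod 983)
879^8 ≡ 9^2 = 81 (mod 983)
879^16 ≡ 81^2 = 6561 ≡ 663 (mod 983)
879^32 ≡ 663^2 = 439569 ≡ 168 (mod 983)
879^64 ≡ 168^2 = 28224 ≡ 700 (mod 983)
879^128 ≡ 700^2 = 490000 ≡ 466 (mod 983)
879^256 ≡ 466^2 = 217156 ≡ 896 (mod 983)
879^512 ≡ 896^2 = 802816 ≡ 688 (mod 983)
879^1024 ≡ 688^2 = 473344 ≡ 521 (mod 983)
879^1625 = 879^1024 × 879^512 × 879^64 × 879^16 × 879^8 × 879^1 ≡ 521 × 688 × 700 × 663 × 81 × 879 (mod 983).
Accumulate the product:
521 × 688 = 358448 ≡ 636
636 × 700 = 445200 ≡ 884
884 × 663 = 586092 ≡ 224
224 × 81 = 18144 ≡ 450
450 × 879 = 395550 ≡ 384

384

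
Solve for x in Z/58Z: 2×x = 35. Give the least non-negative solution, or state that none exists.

gcd(2, 58) = 2, and 2 does not divide 35.
So the congruence has no solution.

no solution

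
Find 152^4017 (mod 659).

2

Using repeated squaring:
4017 in binary is 111110110001, i.e. 4017 = 2048 + 1024 + 512 + 256 + 128 + 32 + 16 + 1.
152^1 ≡ 152 (mod 659)
152^2 ≡ 152^2 = 23104 ≡ 39 (mod 659)
152^4 ≡ 39^2 = 1521 ≡ 203 (mod 659)
152^8 ≡ 203^2 = 41209 ≡ 351 (mod 659)
152^16 ≡ 351^2 = 123201 ≡ 627 (mod 659)
152^32 ≡ 627^2 = 393129 ≡ 365 (mod 659)
152^64 ≡ 365^2 = 133225 ≡ 107 (mod 659)
152^128 ≡ 107^2 = 11449 ≡ 246 (mod 659)
152^256 ≡ 246^2 = 60516 ≡ 547 (mod 659)
152^512 ≡ 547^2 = 299209 ≡ 23 (mod 659)
152^1024 ≡ 23^2 = 529 (mod 659)
152^2048 ≡ 529^2 = 279841 ≡ 425 (mod 659)
152^4017 = 152^2048 · 152^1024 · 152^512 · 152^256 · 152^128 · 152^32 · 152^16 · 152^1 ≡ 425 · 529 · 23 · 547 · 246 · 365 · 627 · 152 (mod 659).
Accumulate the product:
425 · 529 = 224825 ≡ 106
106 · 23 = 2438 ≡ 461
461 · 547 = 252167 ≡ 429
429 · 246 = 105534 ≡ 94
94 · 365 = 34310 ≡ 42
42 · 627 = 26334 ≡ 633
633 · 152 = 96216 ≡ 2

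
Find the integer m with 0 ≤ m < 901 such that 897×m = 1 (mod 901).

By the extended Euclidean algorithm:
901 = 1×897 + 4
897 = 224×4 + 1
4 = 4×1 + 0
gcd(897, 901) = 1, so the inverse exists.
Bézout: 1 = −224×901 + 225×897.
So 897⁻¹ ≡ 225 (mod 901).

225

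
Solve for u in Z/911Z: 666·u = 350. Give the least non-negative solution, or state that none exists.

389

gcd(666, 911) = 1, so a unique solution mod 911 exists.
666⁻¹ ≡ 264 (mod 911).
u ≡ 264·350 ≡ 389 (mod 911).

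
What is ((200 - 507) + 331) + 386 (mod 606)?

410

200 - 507 = -307 ≡ 299 (mod 606)
299 + 331 = 630 ≡ 24 (mod 606)
24 + 386 = 410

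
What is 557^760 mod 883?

Compute successive squares:
760 in binary is 1011111000, i.e. 760 = 512 + 128 + 64 + 32 + 16 + 8.
557^1 ≡ 557 (mod 883)
557^2 ≡ 557^2 = 310249 ≡ 316 (mod 883)
557^4 ≡ 316^2 = 99856 ≡ 77 (mod 883)
557^8 ≡ 77^2 = 5929 ≡ 631 (mod 883)
557^16 ≡ 631^2 = 398161 ≡ 811 (mod 883)
557^32 ≡ 811^2 = 657721 ≡ 769 (mod 883)
557^64 ≡ 769^2 = 591361 ≡ 634 (mod 883)
557^128 ≡ 634^2 = 401956 ≡ 191 (mod 883)
557^256 ≡ 191^2 = 36481 ≡ 278 (mod 883)
557^512 ≡ 278^2 = 77284 ≡ 463 (mod 883)
557^760 = 557^512 · 557^128 · 557^64 · 557^32 · 557^16 · 557^8 ≡ 463 · 191 · 634 · 769 · 811 · 631 (mod 883).
Accumulate the product:
463 · 191 = 88433 ≡ 133
133 · 634 = 84322 ≡ 437
437 · 769 = 336053 ≡ 513
513 · 811 = 416043 ≡ 150
150 · 631 = 94650 ≡ 169

169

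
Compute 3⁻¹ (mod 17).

6

17 = 5×3 + 2
3 = 1×2 + 1
2 = 2×1 + 0
gcd(3, 17) = 1, so the inverse exists.
Back-substitute for 1:
1 = 1×3 − 1×2
  = −1×17 + 6×3
So 3⁻¹ ≡ 6 (mod 17).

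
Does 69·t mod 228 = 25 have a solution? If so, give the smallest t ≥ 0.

no solution

gcd(69, 228) = 3, and 3 does not divide 25.
So the congruence has no solution.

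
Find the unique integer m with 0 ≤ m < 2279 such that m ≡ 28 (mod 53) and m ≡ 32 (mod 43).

505

53⁻¹ mod 43: 53·13 ≡ 1 (mod 43), so 53⁻¹ ≡ 13.
m = 28 + 53·((32 − 28)·13 mod 43) = 28 + 53·9 = 505.
Check: 505 mod 53 = 28, 505 mod 43 = 32. ✓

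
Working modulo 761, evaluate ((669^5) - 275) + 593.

616

(669)^5 ≡ 298 (mod 761)
298 - 275 = 23
23 + 593 = 616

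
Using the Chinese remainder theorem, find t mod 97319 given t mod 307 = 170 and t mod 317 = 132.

307⁻¹ mod 317: 307×95 ≡ 1 (mod 317), so 307⁻¹ ≡ 95.
t = 170 + 307×((132 − 170)×95 mod 317) = 170 + 307×194 = 59728.
Check: 59728 mod 307 = 170, 59728 mod 317 = 132. ✓

59728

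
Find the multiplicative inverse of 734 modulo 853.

43

By the extended Euclidean algorithm:
853 = 1·734 + 119
734 = 6·119 + 20
119 = 5·20 + 19
20 = 1·19 + 1
19 = 19·1 + 0
gcd(734, 853) = 1, so the inverse exists.
Back-substitute for 1:
1 = 1·20 − 1·19
  = −1·119 + 6·20
  = 6·734 − 37·119
  = −37·853 + 43·734
So 734⁻¹ ≡ 43 (mod 853).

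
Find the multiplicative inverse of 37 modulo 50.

50 = 1×37 + 13
37 = 2×13 + 11
13 = 1×11 + 2
11 = 5×2 + 1
2 = 2×1 + 0
gcd(37, 50) = 1, so the inverse exists.
Bézout: 1 = −17×50 + 23×37.
So 37⁻¹ ≡ 23 (mod 50).

23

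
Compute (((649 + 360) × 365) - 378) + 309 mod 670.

386

649 + 360 = 1009 ≡ 339 (mod 670)
339 × 365 = 123735 ≡ 455 (mod 670)
455 - 378 = 77
77 + 309 = 386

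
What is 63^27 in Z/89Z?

Using repeated squaring:
27 in binary is 11011, i.e. 27 = 16 + 8 + 2 + 1.
63^1 ≡ 63 (mod 89)
63^2 ≡ 63^2 = 3969 ≡ 53 (mod 89)
63^4 ≡ 53^2 = 2809 ≡ 50 (mod 89)
63^8 ≡ 50^2 = 2500 ≡ 8 (mod 89)
63^16 ≡ 8^2 = 64 (mod 89)
63^27 = 63^16 * 63^8 * 63^2 * 63^1 ≡ 64 * 8 * 53 * 63 (mod 89).
Accumulate the product:
64 * 8 = 512 ≡ 67
67 * 53 = 3551 ≡ 80
80 * 63 = 5040 ≡ 56

56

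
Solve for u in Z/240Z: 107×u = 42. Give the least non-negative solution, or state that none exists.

gcd(107, 240) = 1, so a unique solution mod 240 exists.
107⁻¹ ≡ 83 (mod 240).
u ≡ 83×42 ≡ 126 (mod 240).

126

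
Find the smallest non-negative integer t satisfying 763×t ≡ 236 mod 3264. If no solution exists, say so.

gcd(763, 3264) = 1, so a unique solution mod 3264 exists.
763⁻¹ ≡ 3187 (mod 3264).
t ≡ 3187×236 ≡ 1412 (mod 3264).

1412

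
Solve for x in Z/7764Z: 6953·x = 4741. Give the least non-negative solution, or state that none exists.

gcd(6953, 7764) = 1, so a unique solution mod 7764 exists.
6953⁻¹ ≡ 4241 (mod 7764).
x ≡ 4241·4741 ≡ 5585 (mod 7764).

5585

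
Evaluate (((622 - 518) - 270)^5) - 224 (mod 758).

332

622 - 518 = 104
104 - 270 = -166 ≡ 592 (mod 758)
(592)^5 ≡ 556 (mod 758)
556 - 224 = 332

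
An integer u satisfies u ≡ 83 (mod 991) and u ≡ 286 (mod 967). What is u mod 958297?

991⁻¹ mod 967: 991·685 ≡ 1 (mod 967), so 991⁻¹ ≡ 685.
u = 83 + 991·((286 − 83)·685 mod 967) = 83 + 991·774 = 767117.
Check: 767117 mod 991 = 83, 767117 mod 967 = 286. ✓

767117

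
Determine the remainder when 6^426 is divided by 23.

18

426 in binary is 110101010, i.e. 426 = 256 + 128 + 32 + 8 + 2.
6^1 ≡ 6 (mod 23)
6^2 ≡ 6^2 = 36 ≡ 13 (mod 23)
6^4 ≡ 13^2 = 169 ≡ 8 (mod 23)
6^8 ≡ 8^2 = 64 ≡ 18 (mod 23)
6^16 ≡ 18^2 = 324 ≡ 2 (mod 23)
6^32 ≡ 2^2 = 4 (mod 23)
6^64 ≡ 4^2 = 16 (mod 23)
6^128 ≡ 16^2 = 256 ≡ 3 (mod 23)
6^256 ≡ 3^2 = 9 (mod 23)
6^426 = 6^256 × 6^128 × 6^32 × 6^8 × 6^2 ≡ 9 × 3 × 4 × 18 × 13 (mod 23).
Accumulate the product:
9 × 3 = 27 ≡ 4
4 × 4 = 16
16 × 18 = 288 ≡ 12
12 × 13 = 156 ≡ 18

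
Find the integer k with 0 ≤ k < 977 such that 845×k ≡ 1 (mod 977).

977 = 1×845 + 132
845 = 6×132 + 53
132 = 2×53 + 26
53 = 2×26 + 1
26 = 26×1 + 0
gcd(845, 977) = 1, so the inverse exists.
Bézout: 1 = −32×977 + 37×845.
So 845⁻¹ ≡ 37 (mod 977).

37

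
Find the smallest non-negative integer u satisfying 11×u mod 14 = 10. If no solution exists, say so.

6

gcd(11, 14) = 1, so a unique solution mod 14 exists.
11⁻¹ ≡ 9 (mod 14).
u ≡ 9×10 ≡ 6 (mod 14).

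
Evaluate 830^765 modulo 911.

88

Compute successive squares:
765 in binary is 1011111101, i.e. 765 = 512 + 128 + 64 + 32 + 16 + 8 + 4 + 1.
830^1 ≡ 830 (mod 911)
830^2 ≡ 830^2 = 688900 ≡ 184 (mod 911)
830^4 ≡ 184^2 = 33856 ≡ 149 (mod 911)
830^8 ≡ 149^2 = 22201 ≡ 337 (mod 911)
830^16 ≡ 337^2 = 113569 ≡ 605 (mod 911)
830^32 ≡ 605^2 = 366025 ≡ 714 (mod 911)
830^64 ≡ 714^2 = 509796 ≡ 547 (mod 911)
830^128 ≡ 547^2 = 299209 ≡ 401 (mod 911)
830^256 ≡ 401^2 = 160801 ≡ 465 (mod 911)
830^512 ≡ 465^2 = 216225 ≡ 318 (mod 911)
830^765 = 830^512 * 830^128 * 830^64 * 830^32 * 830^16 * 830^8 * 830^4 * 830^1 ≡ 318 * 401 * 547 * 714 * 605 * 337 * 149 * 830 (mod 911).
Accumulate the product:
318 * 401 = 127518 ≡ 889
889 * 547 = 486283 ≡ 720
720 * 714 = 514080 ≡ 276
276 * 605 = 166980 ≡ 267
267 * 337 = 89979 ≡ 701
701 * 149 = 104449 ≡ 595
595 * 830 = 493850 ≡ 88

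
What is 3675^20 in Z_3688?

1281

Using repeated squaring:
20 in binary is 10100, i.e. 20 = 16 + 4.
3675^1 ≡ 3675 (mod 3688)
3675^2 ≡ 3675^2 = 13505625 ≡ 169 (mod 3688)
3675^4 ≡ 169^2 = 28561 ≡ 2745 (mod 3688)
3675^8 ≡ 2745^2 = 7535025 ≡ 441 (mod 3688)
3675^16 ≡ 441^2 = 194481 ≡ 2705 (mod 3688)
3675^20 = 3675^16 * 3675^4 ≡ 2705 * 2745 (mod 3688).
2705 * 2745 = 7425225 ≡ 1281 (mod 3688).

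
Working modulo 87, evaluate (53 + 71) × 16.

70

53 + 71 = 124 ≡ 37 (mod 87)
37 × 16 = 592 ≡ 70 (mod 87)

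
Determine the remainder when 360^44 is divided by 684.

324

Using repeated squaring:
44 in binary is 101100, i.e. 44 = 32 + 8 + 4.
360^1 ≡ 360 (mod 684)
360^2 ≡ 360^2 = 129600 ≡ 324 (mod 684)
360^4 ≡ 324^2 = 104976 ≡ 324 (mod 684)
360^8 ≡ 324^2 = 104976 ≡ 324 (mod 684)
360^16 ≡ 324^2 = 104976 ≡ 324 (mod 684)
360^32 ≡ 324^2 = 104976 ≡ 324 (mod 684)
360^44 = 360^32 * 360^8 * 360^4 ≡ 324 * 324 * 324 (mod 684).
Accumulate the product:
324 * 324 = 104976 ≡ 324
324 * 324 = 104976 ≡ 324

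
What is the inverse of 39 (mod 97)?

5

97 = 2*39 + 19
39 = 2*19 + 1
19 = 19*1 + 0
gcd(39, 97) = 1, so the inverse exists.
Back-substitute for 1:
1 = 1*39 − 2*19
  = −2*97 + 5*39
So 39⁻¹ ≡ 5 (mod 97).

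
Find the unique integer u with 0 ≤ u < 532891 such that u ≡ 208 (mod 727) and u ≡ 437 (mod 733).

61276

727⁻¹ mod 733: 727·122 ≡ 1 (mod 733), so 727⁻¹ ≡ 122.
u = 208 + 727·((437 − 208)·122 mod 733) = 208 + 727·84 = 61276.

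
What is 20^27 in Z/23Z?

Using repeated squaring:
20^1 ≡ 20 (mod 23)
20^2 ≡ 20^2 = 400 ≡ 9 (mod 23)
20^4 ≡ 9^2 = 81 ≡ 12 (mod 23)
20^8 ≡ 12^2 = 144 ≡ 6 (mod 23)
20^16 ≡ 6^2 = 36 ≡ 13 (mod 23)
20^27 = 20^16 · 20^8 · 20^2 · 20^1 ≡ 13 · 6 · 9 · 20 (mod 23).
Accumulate the product:
13 · 6 = 78 ≡ 9
9 · 9 = 81 ≡ 12
12 · 20 = 240 ≡ 10

10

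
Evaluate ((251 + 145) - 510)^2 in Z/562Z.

70

251 + 145 = 396
396 - 510 = -114 ≡ 448 (mod 562)
(448)^2 ≡ 70 (mod 562)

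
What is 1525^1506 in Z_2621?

By square-and-multiply:
1506 in binary is 10111100010, i.e. 1506 = 1024 + 256 + 128 + 64 + 32 + 2.
1525^1 ≡ 1525 (mod 2621)
1525^2 ≡ 1525^2 = 2325625 ≡ 798 (mod 2621)
1525^4 ≡ 798^2 = 636804 ≡ 2522 (mod 2621)
1525^8 ≡ 2522^2 = 6360484 ≡ 1938 (mod 2621)
1525^16 ≡ 1938^2 = 3755844 ≡ 2572 (mod 2621)
1525^32 ≡ 2572^2 = 6615184 ≡ 2401 (mod 2621)
1525^64 ≡ 2401^2 = 5764801 ≡ 1222 (mod 2621)
1525^128 ≡ 1222^2 = 1493284 ≡ 1935 (mod 2621)
1525^256 ≡ 1935^2 = 3744225 ≡ 1437 (mod 2621)
1525^512 ≡ 1437^2 = 2064969 ≡ 2242 (mod 2621)
1525^1024 ≡ 2242^2 = 5026564 ≡ 2107 (mod 2621)
1525^1506 = 1525^1024 * 1525^256 * 1525^128 * 1525^64 * 1525^32 * 1525^2 ≡ 2107 * 1437 * 1935 * 1222 * 2401 * 798 (mod 2621).
Accumulate the product:
2107 * 1437 = 3027759 ≡ 504
504 * 1935 = 975240 ≡ 228
228 * 1222 = 278616 ≡ 790
790 * 2401 = 1896790 ≡ 1807
1807 * 798 = 1441986 ≡ 436

436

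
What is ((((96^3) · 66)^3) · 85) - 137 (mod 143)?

28

(96)^3 ≡ 138 (mod 143)
138 · 66 = 9108 ≡ 99 (mod 143)
(99)^3 ≡ 44 (mod 143)
44 · 85 = 3740 ≡ 22 (mod 143)
22 - 137 = -115 ≡ 28 (mod 143)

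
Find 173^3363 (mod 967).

Using repeated squaring:
173^1 ≡ 173 (mod 967)
173^2 ≡ 173^2 = 29929 ≡ 919 (mod 967)
173^4 ≡ 919^2 = 844561 ≡ 370 (mod 967)
173^8 ≡ 370^2 = 136900 ≡ 553 (mod 967)
173^16 ≡ 553^2 = 305809 ≡ 237 (mod 967)
173^32 ≡ 237^2 = 56169 ≡ 83 (mod 967)
173^64 ≡ 83^2 = 6889 ≡ 120 (mod 967)
173^128 ≡ 120^2 = 14400 ≡ 862 (mod 967)
173^256 ≡ 862^2 = 743044 ≡ 388 (mod 967)
173^512 ≡ 388^2 = 150544 ≡ 659 (mod 967)
173^1024 ≡ 659^2 = 434281 ≡ 98 (mod 967)
173^2048 ≡ 98^2 = 9604 ≡ 901 (mod 967)
173^3363 = 173^2048 × 173^1024 × 173^256 × 173^32 × 173^2 × 173^1 ≡ 901 × 98 × 388 × 83 × 919 × 173 (mod 967).
Accumulate the product:
901 × 98 = 88298 ≡ 301
301 × 388 = 116788 ≡ 748
748 × 83 = 62084 ≡ 196
196 × 919 = 180124 ≡ 262
262 × 173 = 45326 ≡ 844

844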